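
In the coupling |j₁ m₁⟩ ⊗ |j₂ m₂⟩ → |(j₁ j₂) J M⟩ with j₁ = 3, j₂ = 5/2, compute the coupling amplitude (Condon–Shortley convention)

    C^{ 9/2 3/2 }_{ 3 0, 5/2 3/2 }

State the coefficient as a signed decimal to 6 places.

−√(45/154) = -0.540562

√[10·1!5!4!/11! · 3!3!4!1!6!3!] = √(207360/77)
  +(−1)^0/∏(0,1,3,4,2,0)! = 1/288  (running 1/288)
  +(−1)^1/∏(1,0,2,3,3,1)! = -1/72  (running -1/96)
⟨..|..⟩ = √(207360/77)·(-1/96) = -0.540562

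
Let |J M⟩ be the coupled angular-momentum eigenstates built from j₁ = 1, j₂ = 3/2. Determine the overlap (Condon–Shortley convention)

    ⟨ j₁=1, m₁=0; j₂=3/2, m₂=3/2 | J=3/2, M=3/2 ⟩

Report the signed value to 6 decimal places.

j₁+j₂−J=1  J+j₁−j₂=1  J−j₁+j₂=2  j₁+j₂+J+1=5
(j₁±m₁, j₂±m₂, J±M) = (1,1,3,0,3,0)
P² = 12/5
sum k=1..1:
  [1] −1/2 = -1/2
S = -1/2
C² = P²·S² = 3/5 ; C = -0.774597

-0.774597  (= −√(3/5))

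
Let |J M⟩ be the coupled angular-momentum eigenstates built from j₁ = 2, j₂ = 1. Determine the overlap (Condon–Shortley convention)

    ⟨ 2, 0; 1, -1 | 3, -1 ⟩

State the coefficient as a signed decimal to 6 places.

+√(2/5) = +0.632456

√[7·0!4!2!/7! · 2!2!0!2!2!4!] = √(128/5)
  +(−1)^0/∏(0,0,2,0,2,2)! = 1/8  (running 1/8)
⟨..|..⟩ = √(128/5)·(1/8) = +0.632456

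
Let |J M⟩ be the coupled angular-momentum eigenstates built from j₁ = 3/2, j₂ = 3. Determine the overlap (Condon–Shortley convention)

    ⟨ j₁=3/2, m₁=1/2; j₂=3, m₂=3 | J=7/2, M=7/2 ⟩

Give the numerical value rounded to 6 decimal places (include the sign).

triangle: 1!×2!×5!/9! = 240/362880
(j±m)!: 2!×1!×6!×0!×7!×0! = 7257600
prefactor² = (2J+1)×Δ×N² = 38400
  k=1: −1/(1!×0!×0!×5!×2!×0!) = -1/240
Σ = -1/240  ⇒  CG² = 38400×(-1/240)² = 2/3
CG = −√(2/3) = -0.816497

−√(2/3) ≈ -0.816497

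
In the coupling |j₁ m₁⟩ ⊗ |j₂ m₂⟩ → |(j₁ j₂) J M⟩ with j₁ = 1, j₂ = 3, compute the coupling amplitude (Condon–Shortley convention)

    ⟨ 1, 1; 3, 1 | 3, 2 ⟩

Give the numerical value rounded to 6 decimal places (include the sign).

j₁+j₂−J=1  J+j₁−j₂=1  J−j₁+j₂=5  j₁+j₂+J+1=8
(j₁±m₁, j₂±m₂, J±M) = (2,0,4,2,5,1)
P² = 240
sum k=0..0:
  [0] +1/24 = 1/24
S = 1/24
C² = P²·S² = 5/12 ; C = +0.645497

+0.645497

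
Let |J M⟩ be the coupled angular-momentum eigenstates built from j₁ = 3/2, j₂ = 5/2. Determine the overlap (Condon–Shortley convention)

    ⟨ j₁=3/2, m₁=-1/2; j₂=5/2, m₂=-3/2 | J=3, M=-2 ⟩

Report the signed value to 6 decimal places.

+0.288675

√[7·1!2!4!/8! · 1!2!1!4!1!5!] = √(48)
  +(−1)^0/∏(0,1,2,1,0,3)! = 1/12  (running 1/12)
  +(−1)^1/∏(1,0,1,0,1,4)! = -1/24  (running 1/24)
⟨..|..⟩ = √(48)·(1/24) = +0.288675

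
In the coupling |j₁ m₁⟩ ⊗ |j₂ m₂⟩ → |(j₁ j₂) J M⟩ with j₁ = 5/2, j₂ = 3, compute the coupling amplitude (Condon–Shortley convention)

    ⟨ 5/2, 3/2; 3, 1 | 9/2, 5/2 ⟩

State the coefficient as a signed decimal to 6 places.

+0.317821  (= +√(10/99))

triangle: 1!*4!*5!/11! = 2880/39916800
(j±m)!: 4!*1!*4!*2!*7!*2! = 11612160
prefactor² = (2J+1)*Δ*N² = 92160/11
  k=0: +1/(0!*1!*1!*4!*3!*1!) = 1/144
  k=1: −1/(1!*0!*0!*3!*4!*2!) = -1/288
Σ = 1/288  ⇒  CG² = 92160/11*1/288² = 10/99
CG = +√(10/99) = +0.317821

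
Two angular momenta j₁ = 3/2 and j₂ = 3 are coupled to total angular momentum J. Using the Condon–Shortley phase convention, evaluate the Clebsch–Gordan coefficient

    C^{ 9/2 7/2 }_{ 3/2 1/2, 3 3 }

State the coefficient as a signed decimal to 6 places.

√[10·0!3!6!/10! · 2!1!6!0!8!1!] = √(691200)
  +(−1)^0/∏(0,0,1,6,2,0)! = 1/1440  (running 1/1440)
⟨..|..⟩ = √(691200)·(1/1440) = +0.577350

+√(1/3) ≈ +0.577350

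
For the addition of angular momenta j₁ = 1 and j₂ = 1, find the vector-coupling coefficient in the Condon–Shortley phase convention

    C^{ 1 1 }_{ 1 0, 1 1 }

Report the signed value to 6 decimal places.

-0.707107

triangle: 1!·1!·1!/4! = 1/24
(j±m)!: 1!·1!·2!·0!·2!·0! = 4
prefactor² = (2J+1)·Δ·N² = 1/2
  k=1: −1/(1!·0!·0!·1!·1!·0!) = -1
Σ = -1  ⇒  CG² = 1/2·(-1)² = 1/2
CG = −√(1/2) = -0.707107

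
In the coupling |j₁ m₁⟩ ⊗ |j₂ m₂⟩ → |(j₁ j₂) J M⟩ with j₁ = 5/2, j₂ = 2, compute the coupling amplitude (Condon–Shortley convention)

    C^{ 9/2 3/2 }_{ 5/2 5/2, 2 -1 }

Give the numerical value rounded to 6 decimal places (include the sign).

√[10·0!5!4!/10! · 5!0!1!3!6!3!] = √(172800/7)
  +(−1)^0/∏(0,0,0,1,5,3)! = 1/720  (running 1/720)
⟨..|..⟩ = √(172800/7)·(1/720) = +0.218218

+0.218218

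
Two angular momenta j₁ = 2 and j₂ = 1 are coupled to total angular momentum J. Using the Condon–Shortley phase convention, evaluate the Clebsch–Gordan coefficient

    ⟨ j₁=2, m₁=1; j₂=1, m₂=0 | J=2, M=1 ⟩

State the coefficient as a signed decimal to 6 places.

triangle: 1!·3!·1!/6! = 6/720
(j±m)!: 3!·1!·1!·1!·3!·1! = 36
prefactor² = (2J+1)·Δ·N² = 3/2
  k=0: +1/(0!·1!·1!·1!·2!·0!) = 1/2
  k=1: −1/(1!·0!·0!·0!·3!·1!) = -1/6
Σ = 1/3  ⇒  CG² = 3/2·1/3² = 1/6
CG = +√(1/6) = +0.408248

+√(1/6) ≈ +0.408248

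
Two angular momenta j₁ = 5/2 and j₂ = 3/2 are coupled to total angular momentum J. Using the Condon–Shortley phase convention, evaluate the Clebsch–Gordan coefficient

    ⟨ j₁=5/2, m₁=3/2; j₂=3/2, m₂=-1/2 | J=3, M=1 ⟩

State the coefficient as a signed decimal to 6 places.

+0.639010

triangle: 1!*4!*2!/8! = 48/40320
(j±m)!: 4!*1!*1!*2!*4!*2! = 2304
prefactor² = (2J+1)*Δ*N² = 96/5
  k=0: +1/(0!*1!*1!*1!*3!*1!) = 1/6
  k=1: −1/(1!*0!*0!*0!*4!*2!) = -1/48
Σ = 7/48  ⇒  CG² = 96/5*7/48² = 49/120
CG = +√(49/120) = +0.639010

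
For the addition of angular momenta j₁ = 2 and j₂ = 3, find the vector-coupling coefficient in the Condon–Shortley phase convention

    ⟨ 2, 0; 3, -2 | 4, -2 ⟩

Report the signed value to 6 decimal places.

√[9·1!3!5!/10! · 2!2!1!5!2!6!] = √(8640/7)
  +(−1)^0/∏(0,1,2,1,1,4)! = 1/48  (running 1/48)
  +(−1)^1/∏(1,0,1,0,2,5)! = -1/240  (running 1/60)
⟨..|..⟩ = √(8640/7)·(1/60) = +0.585540

+0.585540  (= +√(12/35))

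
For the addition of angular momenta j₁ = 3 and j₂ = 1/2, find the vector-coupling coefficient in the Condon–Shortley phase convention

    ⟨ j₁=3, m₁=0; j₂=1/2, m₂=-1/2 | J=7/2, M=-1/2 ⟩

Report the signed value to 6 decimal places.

+√(4/7) ≈ +0.755929

√[8·0!6!1!/8! · 3!3!0!1!3!4!] = √(5184/7)
  +(−1)^0/∏(0,0,3,0,3,1)! = 1/36  (running 1/36)
⟨..|..⟩ = √(5184/7)·(1/36) = +0.755929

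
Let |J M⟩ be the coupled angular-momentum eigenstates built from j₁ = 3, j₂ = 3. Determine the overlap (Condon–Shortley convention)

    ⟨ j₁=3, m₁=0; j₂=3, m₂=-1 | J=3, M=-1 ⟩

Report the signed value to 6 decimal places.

−√(1/6) ≈ -0.408248

j₁+j₂−J=3  J+j₁−j₂=3  J−j₁+j₂=3  j₁+j₂+J+1=10
(j₁±m₁, j₂±m₂, J±M) = (3,3,2,4,2,4)
P² = 864/25
sum k=0..2:
  [0] +1/72 = 1/72
  [1] −1/8 = -1/8
  [2] +1/24 = 1/24
S = -5/72
C² = P²·S² = 1/6 ; C = -0.408248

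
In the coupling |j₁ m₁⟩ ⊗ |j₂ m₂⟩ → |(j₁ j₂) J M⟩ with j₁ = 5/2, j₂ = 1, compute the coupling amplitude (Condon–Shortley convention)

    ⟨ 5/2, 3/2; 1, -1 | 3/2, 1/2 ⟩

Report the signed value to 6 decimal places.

j₁+j₂−J=2  J+j₁−j₂=3  J−j₁+j₂=0  j₁+j₂+J+1=6
(j₁±m₁, j₂±m₂, J±M) = (4,1,0,2,2,1)
P² = 32/5
sum k=0..0:
  [0] +1/4 = 1/4
S = 1/4
C² = P²·S² = 2/5 ; C = +0.632456

+0.632456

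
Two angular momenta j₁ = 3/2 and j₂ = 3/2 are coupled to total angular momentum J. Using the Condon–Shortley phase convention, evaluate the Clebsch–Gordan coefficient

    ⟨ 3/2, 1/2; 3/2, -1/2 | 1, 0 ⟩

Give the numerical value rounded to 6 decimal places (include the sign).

−√(1/20) ≈ -0.223607

√[3·2!1!1!/5! · 2!1!1!2!1!1!] = √(1/5)
  +(−1)^0/∏(0,2,1,1,0,0)! = 1/2  (running 1/2)
  +(−1)^1/∏(1,1,0,0,1,1)! = -1  (running -1/2)
⟨..|..⟩ = √(1/5)·(-1/2) = -0.223607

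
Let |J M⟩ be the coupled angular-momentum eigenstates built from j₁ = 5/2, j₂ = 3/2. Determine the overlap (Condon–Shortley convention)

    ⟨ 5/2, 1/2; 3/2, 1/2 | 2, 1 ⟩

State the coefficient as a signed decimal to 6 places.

triangle: 2!·3!·1!/7! = 12/5040
(j±m)!: 3!·2!·2!·1!·3!·1! = 144
prefactor² = (2J+1)·Δ·N² = 12/7
  k=1: −1/(1!·1!·1!·1!·2!·0!) = -1/2
  k=2: +1/(2!·0!·0!·0!·3!·1!) = 1/12
Σ = -5/12  ⇒  CG² = 12/7·(-5/12)² = 25/84
CG = −√(25/84) = -0.545545

−√(25/84) ≈ -0.545545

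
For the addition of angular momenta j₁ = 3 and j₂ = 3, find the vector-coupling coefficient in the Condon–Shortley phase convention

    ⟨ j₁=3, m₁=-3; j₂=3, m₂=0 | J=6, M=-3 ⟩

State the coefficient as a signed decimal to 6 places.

+√(1/11) = +0.301511

triangle: 0!*6!*6!/13! = 518400/6227020800
(j±m)!: 0!*6!*3!*3!*3!*9! = 56435097600
prefactor² = (2J+1)*Δ*N² = 671846400/11
  k=0: +1/(0!*0!*6!*3!*0!*3!) = 1/25920
Σ = 1/25920  ⇒  CG² = 671846400/11*1/25920² = 1/11
CG = +√(1/11) = +0.301511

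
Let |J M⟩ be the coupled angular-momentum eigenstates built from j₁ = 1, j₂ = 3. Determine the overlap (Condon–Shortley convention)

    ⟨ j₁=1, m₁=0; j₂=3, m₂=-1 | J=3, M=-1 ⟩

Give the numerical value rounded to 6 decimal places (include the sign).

triangle: 1!*1!*5!/8! = 120/40320
(j±m)!: 1!*1!*2!*4!*2!*4! = 2304
prefactor² = (2J+1)*Δ*N² = 48
  k=0: +1/(0!*1!*1!*2!*0!*3!) = 1/12
  k=1: −1/(1!*0!*0!*1!*1!*4!) = -1/24
Σ = 1/24  ⇒  CG² = 48*1/24² = 1/12
CG = +√(1/12) = +0.288675

+√(1/12) = +0.288675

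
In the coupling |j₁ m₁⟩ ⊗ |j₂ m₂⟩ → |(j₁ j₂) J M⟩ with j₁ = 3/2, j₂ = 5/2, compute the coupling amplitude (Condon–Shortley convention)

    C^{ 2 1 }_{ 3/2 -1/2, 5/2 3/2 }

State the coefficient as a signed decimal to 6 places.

√[5·2!1!3!/7! · 1!2!4!1!3!1!] = √(24/7)
  +(−1)^1/∏(1,1,1,3,0,0)! = -1/6  (running -1/6)
  +(−1)^2/∏(2,0,0,2,1,1)! = 1/4  (running 1/12)
⟨..|..⟩ = √(24/7)·(1/12) = +0.154303

+0.154303  (= +√(1/42))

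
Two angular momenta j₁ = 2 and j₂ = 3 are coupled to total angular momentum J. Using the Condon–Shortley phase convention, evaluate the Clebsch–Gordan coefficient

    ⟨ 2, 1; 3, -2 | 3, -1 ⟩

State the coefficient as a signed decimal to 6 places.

triangle: 2!·2!·4!/9! = 96/362880
(j±m)!: 3!·1!·1!·5!·2!·4! = 34560
prefactor² = (2J+1)·Δ·N² = 64
  k=0: +1/(0!·2!·1!·1!·1!·3!) = 1/12
  k=1: −1/(1!·1!·0!·0!·2!·4!) = -1/48
Σ = 1/16  ⇒  CG² = 64·1/16² = 1/4
CG = +√(1/4) = +0.500000

+0.500000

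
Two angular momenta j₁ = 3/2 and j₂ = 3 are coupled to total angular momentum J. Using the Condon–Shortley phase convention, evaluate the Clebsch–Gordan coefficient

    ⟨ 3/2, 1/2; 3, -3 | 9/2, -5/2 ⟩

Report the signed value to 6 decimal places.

+0.288675  (= +√(1/12))

√[10·0!3!6!/10! · 2!1!0!6!2!7!] = √(172800)
  +(−1)^0/∏(0,0,1,0,2,6)! = 1/1440  (running 1/1440)
⟨..|..⟩ = √(172800)·(1/1440) = +0.288675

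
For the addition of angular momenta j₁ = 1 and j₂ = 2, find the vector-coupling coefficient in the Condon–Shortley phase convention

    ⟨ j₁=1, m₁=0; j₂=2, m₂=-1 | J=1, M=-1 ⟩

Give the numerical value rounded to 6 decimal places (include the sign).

j₁+j₂−J=2  J+j₁−j₂=0  J−j₁+j₂=2  j₁+j₂+J+1=5
(j₁±m₁, j₂±m₂, J±M) = (1,1,1,3,0,2)
P² = 6/5
sum k=1..1:
  [1] −1/2 = -1/2
S = -1/2
C² = P²·S² = 3/10 ; C = -0.547723

-0.547723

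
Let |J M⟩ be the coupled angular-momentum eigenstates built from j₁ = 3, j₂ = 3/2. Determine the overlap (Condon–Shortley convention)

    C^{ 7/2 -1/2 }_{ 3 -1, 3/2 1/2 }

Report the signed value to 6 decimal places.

√[8·1!5!2!/9! · 2!4!2!1!3!4!] = √(512/7)
  +(−1)^0/∏(0,1,4,2,1,0)! = 1/48  (running 1/48)
  +(−1)^1/∏(1,0,3,1,2,1)! = -1/12  (running -1/16)
⟨..|..⟩ = √(512/7)·(-1/16) = -0.534522

−√(2/7) ≈ -0.534522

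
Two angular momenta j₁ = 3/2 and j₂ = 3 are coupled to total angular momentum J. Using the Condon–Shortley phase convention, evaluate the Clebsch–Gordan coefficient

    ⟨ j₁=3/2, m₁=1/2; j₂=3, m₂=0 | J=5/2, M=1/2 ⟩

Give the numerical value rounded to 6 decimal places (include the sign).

-0.414039

j₁+j₂−J=2  J+j₁−j₂=1  J−j₁+j₂=4  j₁+j₂+J+1=8
(j₁±m₁, j₂±m₂, J±M) = (2,1,3,3,3,2)
P² = 216/35
sum k=0..1:
  [0] +1/12 = 1/12
  [1] −1/4 = -1/4
S = -1/6
C² = P²·S² = 6/35 ; C = -0.414039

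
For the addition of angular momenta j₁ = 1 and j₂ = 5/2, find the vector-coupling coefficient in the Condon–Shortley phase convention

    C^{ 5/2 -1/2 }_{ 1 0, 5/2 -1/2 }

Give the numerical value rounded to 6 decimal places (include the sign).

+√(1/35) ≈ +0.169031

√[6·1!1!4!/7! · 1!1!2!3!2!3!] = √(144/35)
  +(−1)^0/∏(0,1,1,2,0,2)! = 1/4  (running 1/4)
  +(−1)^1/∏(1,0,0,1,1,3)! = -1/6  (running 1/12)
⟨..|..⟩ = √(144/35)·(1/12) = +0.169031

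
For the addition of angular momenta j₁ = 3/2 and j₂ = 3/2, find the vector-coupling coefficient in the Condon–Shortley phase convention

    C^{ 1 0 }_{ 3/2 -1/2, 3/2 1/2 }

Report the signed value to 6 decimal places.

triangle: 2!*1!*1!/5! = 2/120
(j±m)!: 1!*2!*2!*1!*1!*1! = 4
prefactor² = (2J+1)*Δ*N² = 1/5
  k=1: −1/(1!*1!*1!*1!*0!*0!) = -1
  k=2: +1/(2!*0!*0!*0!*1!*1!) = 1/2
Σ = -1/2  ⇒  CG² = 1/5*(-1/2)² = 1/20
CG = −√(1/20) = -0.223607

-0.223607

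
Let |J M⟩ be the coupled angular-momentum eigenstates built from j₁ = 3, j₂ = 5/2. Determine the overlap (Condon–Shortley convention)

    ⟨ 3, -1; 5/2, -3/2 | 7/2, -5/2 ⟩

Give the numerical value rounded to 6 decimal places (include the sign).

-0.398410

j₁+j₂−J=2  J+j₁−j₂=4  J−j₁+j₂=3  j₁+j₂+J+1=10
(j₁±m₁, j₂±m₂, J±M) = (2,4,1,4,1,6)
P² = 18432/35
sum k=0..1:
  [0] +1/96 = 1/96
  [1] −1/36 = -1/36
S = -5/288
C² = P²·S² = 10/63 ; C = -0.398410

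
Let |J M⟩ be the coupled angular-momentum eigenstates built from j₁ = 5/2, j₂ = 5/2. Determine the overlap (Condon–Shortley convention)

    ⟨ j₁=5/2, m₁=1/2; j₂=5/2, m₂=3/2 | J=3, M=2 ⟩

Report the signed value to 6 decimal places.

triangle: 2!·3!·3!/9! = 72/362880
(j±m)!: 3!·2!·4!·1!·5!·1! = 34560
prefactor² = (2J+1)·Δ·N² = 48
  k=1: −1/(1!·1!·1!·3!·2!·0!) = -1/12
  k=2: +1/(2!·0!·0!·2!·3!·1!) = 1/24
Σ = -1/24  ⇒  CG² = 48·(-1/24)² = 1/12
CG = −√(1/12) = -0.288675

-0.288675  (= −√(1/12))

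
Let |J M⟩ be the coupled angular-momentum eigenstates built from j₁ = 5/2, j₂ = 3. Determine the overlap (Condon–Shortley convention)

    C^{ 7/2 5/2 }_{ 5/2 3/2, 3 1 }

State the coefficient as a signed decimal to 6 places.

triangle: 2!*3!*4!/10! = 288/3628800
(j±m)!: 4!*1!*4!*2!*6!*1! = 829440
prefactor² = (2J+1)*Δ*N² = 18432/35
  k=0: +1/(0!*2!*1!*4!*2!*0!) = 1/96
  k=1: −1/(1!*1!*0!*3!*3!*1!) = -1/36
Σ = -5/288  ⇒  CG² = 18432/35*(-5/288)² = 10/63
CG = −√(10/63) = -0.398410

−√(10/63) ≈ -0.398410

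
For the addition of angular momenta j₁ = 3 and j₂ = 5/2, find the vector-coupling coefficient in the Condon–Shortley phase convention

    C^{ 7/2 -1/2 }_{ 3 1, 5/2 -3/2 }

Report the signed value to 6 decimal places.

+0.356348  (= +√(8/63))

√[8·2!4!3!/10! · 4!2!1!4!3!4!] = √(18432/175)
  +(−1)^0/∏(0,2,2,1,2,2)! = 1/16  (running 1/16)
  +(−1)^1/∏(1,1,1,0,3,3)! = -1/36  (running 5/144)
⟨..|..⟩ = √(18432/175)·(5/144) = +0.356348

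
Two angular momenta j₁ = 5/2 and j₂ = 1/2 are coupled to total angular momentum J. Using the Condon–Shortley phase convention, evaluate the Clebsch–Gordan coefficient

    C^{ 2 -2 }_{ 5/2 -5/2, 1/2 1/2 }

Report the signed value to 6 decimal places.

−√(5/6) = -0.912871

j₁+j₂−J=1  J+j₁−j₂=4  J−j₁+j₂=0  j₁+j₂+J+1=6
(j₁±m₁, j₂±m₂, J±M) = (0,5,1,0,0,4)
P² = 480
sum k=1..1:
  [1] −1/24 = -1/24
S = -1/24
C² = P²·S² = 5/6 ; C = -0.912871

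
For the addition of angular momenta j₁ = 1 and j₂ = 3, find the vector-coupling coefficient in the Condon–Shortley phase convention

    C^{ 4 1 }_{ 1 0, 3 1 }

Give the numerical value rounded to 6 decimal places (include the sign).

+0.731925  (= +√(15/28))

j₁+j₂−J=0  J+j₁−j₂=2  J−j₁+j₂=6  j₁+j₂+J+1=9
(j₁±m₁, j₂±m₂, J±M) = (1,1,4,2,5,3)
P² = 8640/7
sum k=0..0:
  [0] +1/48 = 1/48
S = 1/48
C² = P²·S² = 15/28 ; C = +0.731925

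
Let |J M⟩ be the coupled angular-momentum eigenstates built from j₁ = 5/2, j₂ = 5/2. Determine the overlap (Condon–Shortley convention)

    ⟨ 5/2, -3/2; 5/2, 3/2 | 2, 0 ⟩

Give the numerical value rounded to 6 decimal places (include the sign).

triangle: 3!·2!·2!/8! = 24/40320
(j±m)!: 1!·4!·4!·1!·2!·2! = 2304
prefactor² = (2J+1)·Δ·N² = 48/7
  k=2: +1/(2!·1!·2!·2!·0!·0!) = 1/8
  k=3: −1/(3!·0!·1!·1!·1!·1!) = -1/6
Σ = -1/24  ⇒  CG² = 48/7·(-1/24)² = 1/84
CG = −√(1/84) = -0.109109

-0.109109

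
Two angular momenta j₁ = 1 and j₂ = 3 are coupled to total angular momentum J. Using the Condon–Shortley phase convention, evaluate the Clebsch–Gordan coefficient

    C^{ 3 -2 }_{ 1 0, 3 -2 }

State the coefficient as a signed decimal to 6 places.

j₁+j₂−J=1  J+j₁−j₂=1  J−j₁+j₂=5  j₁+j₂+J+1=8
(j₁±m₁, j₂±m₂, J±M) = (1,1,1,5,1,5)
P² = 300
sum k=0..1:
  [0] +1/24 = 1/24
  [1] −1/120 = -1/120
S = 1/30
C² = P²·S² = 1/3 ; C = +0.577350

+0.577350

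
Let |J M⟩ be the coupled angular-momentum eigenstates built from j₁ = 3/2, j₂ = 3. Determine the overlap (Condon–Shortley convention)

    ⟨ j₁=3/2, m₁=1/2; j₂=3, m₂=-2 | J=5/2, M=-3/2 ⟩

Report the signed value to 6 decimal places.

j₁+j₂−J=2  J+j₁−j₂=1  J−j₁+j₂=4  j₁+j₂+J+1=8
(j₁±m₁, j₂±m₂, J±M) = (2,1,1,5,1,4)
P² = 288/7
sum k=0..1:
  [0] +1/12 = 1/12
  [1] −1/24 = -1/24
S = 1/24
C² = P²·S² = 1/14 ; C = +0.267261

+0.267261  (= +√(1/14))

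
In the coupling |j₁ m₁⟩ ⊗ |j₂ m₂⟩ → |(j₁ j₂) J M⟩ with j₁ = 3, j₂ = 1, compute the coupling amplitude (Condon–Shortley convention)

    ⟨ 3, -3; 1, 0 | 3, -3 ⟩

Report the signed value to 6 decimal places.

triangle: 1!×5!×1!/8! = 120/40320
(j±m)!: 0!×6!×1!×1!×0!×6! = 518400
prefactor² = (2J+1)×Δ×N² = 10800
  k=1: −1/(1!×0!×5!×0!×0!×1!) = -1/120
Σ = -1/120  ⇒  CG² = 10800×(-1/120)² = 3/4
CG = −√(3/4) = -0.866025

-0.866025  (= −√(3/4))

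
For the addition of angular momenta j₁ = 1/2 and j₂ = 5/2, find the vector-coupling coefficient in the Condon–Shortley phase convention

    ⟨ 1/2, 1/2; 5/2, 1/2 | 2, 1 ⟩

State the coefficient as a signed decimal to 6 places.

+√(1/3) ≈ +0.577350

√[5·1!0!4!/6! · 1!0!3!2!3!1!] = √(12)
  +(−1)^0/∏(0,1,0,3,0,1)! = 1/6  (running 1/6)
⟨..|..⟩ = √(12)·(1/6) = +0.577350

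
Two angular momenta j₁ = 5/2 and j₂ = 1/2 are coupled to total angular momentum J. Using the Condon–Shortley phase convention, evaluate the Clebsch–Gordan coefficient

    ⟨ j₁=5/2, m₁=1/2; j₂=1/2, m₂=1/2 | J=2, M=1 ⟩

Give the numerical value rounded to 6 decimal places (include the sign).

−√(1/3) ≈ -0.577350

√[5·1!4!0!/6! · 3!2!1!0!3!1!] = √(12)
  +(−1)^1/∏(1,0,1,0,3,0)! = -1/6  (running -1/6)
⟨..|..⟩ = √(12)·(-1/6) = -0.577350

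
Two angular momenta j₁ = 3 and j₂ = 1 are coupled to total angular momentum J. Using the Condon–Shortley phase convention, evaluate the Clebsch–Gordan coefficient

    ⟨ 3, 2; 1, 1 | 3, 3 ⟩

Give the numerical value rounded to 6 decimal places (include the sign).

√[7·1!5!1!/8! · 5!1!2!0!6!0!] = √(3600)
  +(−1)^1/∏(1,0,0,1,5,0)! = -1/120  (running -1/120)
⟨..|..⟩ = √(3600)·(-1/120) = -0.500000

-0.500000  (= −√(1/4))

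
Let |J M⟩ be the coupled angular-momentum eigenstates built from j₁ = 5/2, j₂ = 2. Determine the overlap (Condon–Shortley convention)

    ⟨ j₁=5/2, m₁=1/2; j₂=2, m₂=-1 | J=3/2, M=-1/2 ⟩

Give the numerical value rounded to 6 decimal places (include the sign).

−√(5/21) ≈ -0.487950

j₁+j₂−J=3  J+j₁−j₂=2  J−j₁+j₂=1  j₁+j₂+J+1=7
(j₁±m₁, j₂±m₂, J±M) = (3,2,1,3,1,2)
P² = 48/35
sum k=0..1:
  [0] +1/12 = 1/12
  [1] −1/2 = -1/2
S = -5/12
C² = P²·S² = 5/21 ; C = -0.487950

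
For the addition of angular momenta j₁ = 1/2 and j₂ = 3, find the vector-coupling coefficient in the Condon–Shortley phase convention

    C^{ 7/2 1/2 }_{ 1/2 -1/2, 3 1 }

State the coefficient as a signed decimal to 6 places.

j₁+j₂−J=0  J+j₁−j₂=1  J−j₁+j₂=6  j₁+j₂+J+1=8
(j₁±m₁, j₂±m₂, J±M) = (0,1,4,2,4,3)
P² = 6912/7
sum k=0..0:
  [0] +1/48 = 1/48
S = 1/48
C² = P²·S² = 3/7 ; C = +0.654654

+√(3/7) = +0.654654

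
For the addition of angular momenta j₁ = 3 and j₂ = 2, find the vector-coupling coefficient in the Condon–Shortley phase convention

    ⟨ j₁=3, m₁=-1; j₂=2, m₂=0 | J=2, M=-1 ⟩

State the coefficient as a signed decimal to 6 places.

j₁+j₂−J=3  J+j₁−j₂=3  J−j₁+j₂=1  j₁+j₂+J+1=8
(j₁±m₁, j₂±m₂, J±M) = (2,4,2,2,1,3)
P² = 36/7
sum k=1..2:
  [1] −1/12 = -1/12
  [2] +1/4 = 1/4
S = 1/6
C² = P²·S² = 1/7 ; C = +0.377964

+0.377964  (= +√(1/7))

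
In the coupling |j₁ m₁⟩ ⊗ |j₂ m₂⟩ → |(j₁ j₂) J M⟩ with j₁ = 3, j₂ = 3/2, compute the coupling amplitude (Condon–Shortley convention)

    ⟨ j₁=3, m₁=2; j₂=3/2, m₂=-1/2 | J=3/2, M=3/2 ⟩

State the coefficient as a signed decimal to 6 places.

-0.534522  (= −√(2/7))

j₁+j₂−J=3  J+j₁−j₂=3  J−j₁+j₂=0  j₁+j₂+J+1=7
(j₁±m₁, j₂±m₂, J±M) = (5,1,1,2,3,0)
P² = 288/7
sum k=1..1:
  [1] −1/12 = -1/12
S = -1/12
C² = P²·S² = 2/7 ; C = -0.534522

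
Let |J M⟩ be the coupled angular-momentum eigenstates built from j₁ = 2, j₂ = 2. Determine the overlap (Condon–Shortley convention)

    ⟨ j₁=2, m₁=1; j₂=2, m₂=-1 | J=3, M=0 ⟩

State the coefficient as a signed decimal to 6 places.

j₁+j₂−J=1  J+j₁−j₂=3  J−j₁+j₂=3  j₁+j₂+J+1=8
(j₁±m₁, j₂±m₂, J±M) = (3,1,1,3,3,3)
P² = 81/10
sum k=0..1:
  [0] +1/4 = 1/4
  [1] −1/36 = -1/36
S = 2/9
C² = P²·S² = 2/5 ; C = +0.632456

+√(2/5) ≈ +0.632456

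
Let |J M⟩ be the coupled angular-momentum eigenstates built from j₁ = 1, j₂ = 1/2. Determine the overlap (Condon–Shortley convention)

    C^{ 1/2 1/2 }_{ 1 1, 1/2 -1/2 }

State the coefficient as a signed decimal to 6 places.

+√(2/3) ≈ +0.816497

triangle: 1!*1!*0!/3! = 1/6
(j±m)!: 2!*0!*0!*1!*1!*0! = 2
prefactor² = (2J+1)*Δ*N² = 2/3
  k=0: +1/(0!*1!*0!*0!*1!*0!) = 1
Σ = 1  ⇒  CG² = 2/3*1² = 2/3
CG = +√(2/3) = +0.816497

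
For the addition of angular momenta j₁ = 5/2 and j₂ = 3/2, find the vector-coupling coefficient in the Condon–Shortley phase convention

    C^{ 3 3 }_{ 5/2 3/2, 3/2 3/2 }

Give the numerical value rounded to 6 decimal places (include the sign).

−√(3/8) ≈ -0.612372

√[7·1!4!2!/8! · 4!1!3!0!6!0!] = √(864)
  +(−1)^1/∏(1,0,0,2,4,0)! = -1/48  (running -1/48)
⟨..|..⟩ = √(864)·(-1/48) = -0.612372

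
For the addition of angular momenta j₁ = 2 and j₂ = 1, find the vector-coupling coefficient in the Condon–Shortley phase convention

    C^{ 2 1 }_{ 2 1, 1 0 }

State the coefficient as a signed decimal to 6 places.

+√(1/6) ≈ +0.408248

j₁+j₂−J=1  J+j₁−j₂=3  J−j₁+j₂=1  j₁+j₂+J+1=6
(j₁±m₁, j₂±m₂, J±M) = (3,1,1,1,3,1)
P² = 3/2
sum k=0..1:
  [0] +1/2 = 1/2
  [1] −1/6 = -1/6
S = 1/3
C² = P²·S² = 1/6 ; C = +0.408248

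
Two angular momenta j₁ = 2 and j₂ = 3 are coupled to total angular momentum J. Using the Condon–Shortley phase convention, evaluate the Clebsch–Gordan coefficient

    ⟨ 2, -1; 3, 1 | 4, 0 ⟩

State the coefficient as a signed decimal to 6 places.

√[9·1!3!5!/10! · 1!3!4!2!4!4!] = √(10368/35)
  +(−1)^0/∏(0,1,3,4,0,1)! = 1/144  (running 1/144)
  +(−1)^1/∏(1,0,2,3,1,2)! = -1/24  (running -5/144)
⟨..|..⟩ = √(10368/35)·(-5/144) = -0.597614

−√(5/14) ≈ -0.597614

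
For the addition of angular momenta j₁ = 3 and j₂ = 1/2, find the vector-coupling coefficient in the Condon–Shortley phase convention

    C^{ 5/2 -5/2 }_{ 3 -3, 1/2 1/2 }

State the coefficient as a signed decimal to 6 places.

√[6·1!5!0!/7! · 0!6!1!0!0!5!] = √(86400/7)
  +(−1)^1/∏(1,0,5,0,0,0)! = -1/120  (running -1/120)
⟨..|..⟩ = √(86400/7)·(-1/120) = -0.925820

−√(6/7) = -0.925820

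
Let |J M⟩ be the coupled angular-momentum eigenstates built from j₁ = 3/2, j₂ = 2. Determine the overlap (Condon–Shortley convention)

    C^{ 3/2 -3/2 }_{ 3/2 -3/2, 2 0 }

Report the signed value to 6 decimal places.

+0.447214  (= +√(1/5))

√[4·2!1!2!/6! · 0!3!2!2!0!3!] = √(16/5)
  +(−1)^2/∏(2,0,1,0,0,2)! = 1/4  (running 1/4)
⟨..|..⟩ = √(16/5)·(1/4) = +0.447214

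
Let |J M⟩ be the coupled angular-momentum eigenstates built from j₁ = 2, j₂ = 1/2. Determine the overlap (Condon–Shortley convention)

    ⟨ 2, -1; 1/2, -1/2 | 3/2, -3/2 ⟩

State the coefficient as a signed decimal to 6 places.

j₁+j₂−J=1  J+j₁−j₂=3  J−j₁+j₂=0  j₁+j₂+J+1=5
(j₁±m₁, j₂±m₂, J±M) = (1,3,0,1,0,3)
P² = 36/5
sum k=0..0:
  [0] +1/6 = 1/6
S = 1/6
C² = P²·S² = 1/5 ; C = +0.447214

+√(1/5) ≈ +0.447214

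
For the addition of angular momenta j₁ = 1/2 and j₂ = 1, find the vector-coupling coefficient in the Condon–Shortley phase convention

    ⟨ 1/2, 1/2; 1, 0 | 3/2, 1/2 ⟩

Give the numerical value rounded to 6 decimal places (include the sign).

+0.816497  (= +√(2/3))

triangle: 0!*1!*2!/4! = 2/24
(j±m)!: 1!*0!*1!*1!*2!*1! = 2
prefactor² = (2J+1)*Δ*N² = 2/3
  k=0: +1/(0!*0!*0!*1!*1!*1!) = 1
Σ = 1  ⇒  CG² = 2/3*1² = 2/3
CG = +√(2/3) = +0.816497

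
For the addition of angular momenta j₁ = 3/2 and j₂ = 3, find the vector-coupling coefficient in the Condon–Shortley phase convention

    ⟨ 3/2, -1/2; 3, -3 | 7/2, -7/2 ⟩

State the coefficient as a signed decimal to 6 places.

triangle: 1!·2!·5!/9! = 240/362880
(j±m)!: 1!·2!·0!·6!·0!·7! = 7257600
prefactor² = (2J+1)·Δ·N² = 38400
  k=0: +1/(0!·1!·2!·0!·0!·5!) = 1/240
Σ = 1/240  ⇒  CG² = 38400·1/240² = 2/3
CG = +√(2/3) = +0.816497

+√(2/3) = +0.816497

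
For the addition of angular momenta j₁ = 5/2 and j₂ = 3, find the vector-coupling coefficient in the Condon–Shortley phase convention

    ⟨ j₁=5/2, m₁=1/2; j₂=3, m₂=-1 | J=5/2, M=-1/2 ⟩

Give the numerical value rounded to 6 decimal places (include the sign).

√[6·3!2!3!/9! · 3!2!2!4!2!3!] = √(288/35)
  +(−1)^0/∏(0,3,2,2,0,1)! = 1/24  (running 1/24)
  +(−1)^1/∏(1,2,1,1,1,2)! = -1/4  (running -5/24)
  +(−1)^2/∏(2,1,0,0,2,3)! = 1/24  (running -1/6)
⟨..|..⟩ = √(288/35)·(-1/6) = -0.478091

-0.478091  (= −√(8/35))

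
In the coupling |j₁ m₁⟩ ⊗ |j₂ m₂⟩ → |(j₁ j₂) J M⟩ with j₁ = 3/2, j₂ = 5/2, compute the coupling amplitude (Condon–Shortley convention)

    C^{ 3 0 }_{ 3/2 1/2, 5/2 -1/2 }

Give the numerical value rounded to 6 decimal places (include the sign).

+0.447214

triangle: 1!*2!*4!/8! = 48/40320
(j±m)!: 2!*1!*2!*3!*3!*3! = 864
prefactor² = (2J+1)*Δ*N² = 36/5
  k=0: +1/(0!*1!*1!*2!*1!*2!) = 1/4
  k=1: −1/(1!*0!*0!*1!*2!*3!) = -1/12
Σ = 1/6  ⇒  CG² = 36/5*1/6² = 1/5
CG = +√(1/5) = +0.447214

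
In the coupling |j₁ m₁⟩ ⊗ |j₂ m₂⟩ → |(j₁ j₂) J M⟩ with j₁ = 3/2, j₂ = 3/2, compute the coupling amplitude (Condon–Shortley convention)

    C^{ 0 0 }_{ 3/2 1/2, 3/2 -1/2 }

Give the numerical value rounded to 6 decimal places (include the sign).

√[1·3!0!0!/4! · 2!1!1!2!0!0!] = √(1)
  +(−1)^1/∏(1,2,0,0,0,0)! = -1/2  (running -1/2)
⟨..|..⟩ = √(1)·(-1/2) = -0.500000

-0.500000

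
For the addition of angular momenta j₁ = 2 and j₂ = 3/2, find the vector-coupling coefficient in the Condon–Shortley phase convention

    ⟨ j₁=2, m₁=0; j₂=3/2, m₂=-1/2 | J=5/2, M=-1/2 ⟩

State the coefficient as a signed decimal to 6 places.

j₁+j₂−J=1  J+j₁−j₂=3  J−j₁+j₂=2  j₁+j₂+J+1=7
(j₁±m₁, j₂±m₂, J±M) = (2,2,1,2,2,3)
P² = 48/35
sum k=0..1:
  [0] +1/2 = 1/2
  [1] −1/4 = -1/4
S = 1/4
C² = P²·S² = 3/35 ; C = +0.292770

+0.292770  (= +√(3/35))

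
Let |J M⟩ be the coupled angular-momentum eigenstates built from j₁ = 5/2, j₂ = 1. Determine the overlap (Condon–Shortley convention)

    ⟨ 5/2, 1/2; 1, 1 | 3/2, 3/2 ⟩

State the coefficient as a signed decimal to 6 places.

triangle: 2!·3!·0!/6! = 12/720
(j±m)!: 3!·2!·2!·0!·3!·0! = 144
prefactor² = (2J+1)·Δ·N² = 48/5
  k=2: +1/(2!·0!·0!·0!·3!·0!) = 1/12
Σ = 1/12  ⇒  CG² = 48/5·1/12² = 1/15
CG = +√(1/15) = +0.258199

+√(1/15) = +0.258199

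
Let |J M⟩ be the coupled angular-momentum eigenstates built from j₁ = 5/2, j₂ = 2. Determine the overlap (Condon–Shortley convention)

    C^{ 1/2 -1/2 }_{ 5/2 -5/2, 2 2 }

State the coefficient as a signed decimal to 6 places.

triangle: 4!*1!*0!/6! = 24/720
(j±m)!: 0!*5!*4!*0!*0!*1! = 2880
prefactor² = (2J+1)*Δ*N² = 192
  k=4: +1/(4!*0!*1!*0!*0!*0!) = 1/24
Σ = 1/24  ⇒  CG² = 192*1/24² = 1/3
CG = +√(1/3) = +0.577350

+√(1/3) = +0.577350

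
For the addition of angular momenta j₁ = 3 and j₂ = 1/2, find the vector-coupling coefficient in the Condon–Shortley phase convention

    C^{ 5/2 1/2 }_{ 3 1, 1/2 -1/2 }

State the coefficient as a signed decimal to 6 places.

√[6·1!5!0!/7! · 4!2!0!1!3!2!] = √(576/7)
  +(−1)^0/∏(0,1,2,0,3,0)! = 1/12  (running 1/12)
⟨..|..⟩ = √(576/7)·(1/12) = +0.755929

+0.755929  (= +√(4/7))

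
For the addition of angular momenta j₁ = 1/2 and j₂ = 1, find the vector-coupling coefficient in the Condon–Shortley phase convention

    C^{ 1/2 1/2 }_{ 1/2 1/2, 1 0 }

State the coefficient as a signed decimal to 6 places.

+0.577350

triangle: 1!×0!×1!/3! = 1/6
(j±m)!: 1!×0!×1!×1!×1!×0! = 1
prefactor² = (2J+1)×Δ×N² = 1/3
  k=0: +1/(0!×1!×0!×1!×0!×0!) = 1
Σ = 1  ⇒  CG² = 1/3×1² = 1/3
CG = +√(1/3) = +0.577350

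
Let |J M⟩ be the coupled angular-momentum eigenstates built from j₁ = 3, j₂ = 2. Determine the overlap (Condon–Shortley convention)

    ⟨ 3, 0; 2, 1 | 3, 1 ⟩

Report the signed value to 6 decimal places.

j₁+j₂−J=2  J+j₁−j₂=4  J−j₁+j₂=2  j₁+j₂+J+1=9
(j₁±m₁, j₂±m₂, J±M) = (3,3,3,1,4,2)
P² = 96/5
sum k=1..2:
  [1] −1/8 = -1/8
  [2] +1/12 = 1/12
S = -1/24
C² = P²·S² = 1/30 ; C = -0.182574

−√(1/30) = -0.182574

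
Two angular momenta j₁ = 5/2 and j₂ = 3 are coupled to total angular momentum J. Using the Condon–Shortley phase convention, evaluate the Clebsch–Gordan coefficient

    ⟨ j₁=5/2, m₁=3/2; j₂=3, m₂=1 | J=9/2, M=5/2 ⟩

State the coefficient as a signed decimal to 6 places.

√[10·1!4!5!/11! · 4!1!4!2!7!2!] = √(92160/11)
  +(−1)^0/∏(0,1,1,4,3,1)! = 1/144  (running 1/144)
  +(−1)^1/∏(1,0,0,3,4,2)! = -1/288  (running 1/288)
⟨..|..⟩ = √(92160/11)·(1/288) = +0.317821

+0.317821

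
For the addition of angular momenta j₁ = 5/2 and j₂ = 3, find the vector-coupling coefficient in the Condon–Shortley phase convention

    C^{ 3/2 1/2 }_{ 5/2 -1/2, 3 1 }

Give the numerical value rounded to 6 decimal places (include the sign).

−√(1/105) ≈ -0.097590

triangle: 4!*1!*2!/8! = 48/40320
(j±m)!: 2!*3!*4!*2!*2!*1! = 1152
prefactor² = (2J+1)*Δ*N² = 192/35
  k=2: +1/(2!*2!*1!*2!*0!*0!) = 1/8
  k=3: −1/(3!*1!*0!*1!*1!*1!) = -1/6
Σ = -1/24  ⇒  CG² = 192/35*(-1/24)² = 1/105
CG = −√(1/105) = -0.097590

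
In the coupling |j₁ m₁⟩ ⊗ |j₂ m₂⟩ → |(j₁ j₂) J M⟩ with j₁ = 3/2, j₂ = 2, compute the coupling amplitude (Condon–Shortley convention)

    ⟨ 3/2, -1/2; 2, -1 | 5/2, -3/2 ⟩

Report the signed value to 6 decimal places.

+√(1/35) ≈ +0.169031

j₁+j₂−J=1  J+j₁−j₂=2  J−j₁+j₂=3  j₁+j₂+J+1=7
(j₁±m₁, j₂±m₂, J±M) = (1,2,1,3,1,4)
P² = 144/35
sum k=0..1:
  [0] +1/4 = 1/4
  [1] −1/6 = -1/6
S = 1/12
C² = P²·S² = 1/35 ; C = +0.169031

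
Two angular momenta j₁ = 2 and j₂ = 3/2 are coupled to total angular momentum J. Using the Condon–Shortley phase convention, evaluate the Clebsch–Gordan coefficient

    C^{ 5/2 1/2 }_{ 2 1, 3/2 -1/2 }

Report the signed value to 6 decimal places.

+0.597614  (= +√(5/14))

triangle: 1!·3!·2!/7! = 12/5040
(j±m)!: 3!·1!·1!·2!·3!·2! = 144
prefactor² = (2J+1)·Δ·N² = 72/35
  k=0: +1/(0!·1!·1!·1!·2!·1!) = 1/2
  k=1: −1/(1!·0!·0!·0!·3!·2!) = -1/12
Σ = 5/12  ⇒  CG² = 72/35·5/12² = 5/14
CG = +√(5/14) = +0.597614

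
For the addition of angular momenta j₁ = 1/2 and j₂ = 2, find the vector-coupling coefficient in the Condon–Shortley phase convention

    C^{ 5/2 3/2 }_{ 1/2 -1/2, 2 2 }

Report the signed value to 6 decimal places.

+√(1/5) ≈ +0.447214

√[6·0!1!4!/6! · 0!1!4!0!4!1!] = √(576/5)
  +(−1)^0/∏(0,0,1,4,0,0)! = 1/24  (running 1/24)
⟨..|..⟩ = √(576/5)·(1/24) = +0.447214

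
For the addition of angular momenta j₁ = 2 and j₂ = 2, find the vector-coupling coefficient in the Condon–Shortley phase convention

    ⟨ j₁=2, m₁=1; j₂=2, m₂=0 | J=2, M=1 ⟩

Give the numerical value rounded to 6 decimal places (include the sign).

−√(1/14) = -0.267261

triangle: 2!*2!*2!/7! = 8/5040
(j±m)!: 3!*1!*2!*2!*3!*1! = 144
prefactor² = (2J+1)*Δ*N² = 8/7
  k=0: +1/(0!*2!*1!*2!*1!*0!) = 1/4
  k=1: −1/(1!*1!*0!*1!*2!*1!) = -1/2
Σ = -1/4  ⇒  CG² = 8/7*(-1/4)² = 1/14
CG = −√(1/14) = -0.267261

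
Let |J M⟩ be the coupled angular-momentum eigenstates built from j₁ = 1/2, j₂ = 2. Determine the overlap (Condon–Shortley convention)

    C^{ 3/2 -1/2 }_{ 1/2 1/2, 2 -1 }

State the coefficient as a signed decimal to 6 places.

+0.774597

j₁+j₂−J=1  J+j₁−j₂=0  J−j₁+j₂=3  j₁+j₂+J+1=5
(j₁±m₁, j₂±m₂, J±M) = (1,0,1,3,1,2)
P² = 12/5
sum k=0..0:
  [0] +1/2 = 1/2
S = 1/2
C² = P²·S² = 3/5 ; C = +0.774597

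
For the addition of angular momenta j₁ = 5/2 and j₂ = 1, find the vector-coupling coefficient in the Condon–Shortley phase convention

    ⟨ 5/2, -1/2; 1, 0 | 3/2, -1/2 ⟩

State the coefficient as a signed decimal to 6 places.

√[4·2!3!0!/6! · 2!3!1!1!1!2!] = √(8/5)
  +(−1)^1/∏(1,1,2,0,1,0)! = -1/2  (running -1/2)
⟨..|..⟩ = √(8/5)·(-1/2) = -0.632456

-0.632456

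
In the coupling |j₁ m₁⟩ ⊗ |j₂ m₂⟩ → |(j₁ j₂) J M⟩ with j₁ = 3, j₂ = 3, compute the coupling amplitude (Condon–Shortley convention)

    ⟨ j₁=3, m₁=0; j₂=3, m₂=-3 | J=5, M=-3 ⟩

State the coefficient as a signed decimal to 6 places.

j₁+j₂−J=1  J+j₁−j₂=5  J−j₁+j₂=5  j₁+j₂+J+1=12
(j₁±m₁, j₂±m₂, J±M) = (3,3,0,6,2,8)
P² = 691200
sum k=0..0:
  [0] +1/1440 = 1/1440
S = 1/1440
C² = P²·S² = 1/3 ; C = +0.577350

+√(1/3) ≈ +0.577350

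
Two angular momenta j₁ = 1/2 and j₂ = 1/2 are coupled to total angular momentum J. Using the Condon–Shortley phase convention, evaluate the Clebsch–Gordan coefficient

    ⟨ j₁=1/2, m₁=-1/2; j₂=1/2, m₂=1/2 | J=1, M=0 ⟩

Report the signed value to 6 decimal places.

+0.707107  (= +√(1/2))

j₁+j₂−J=0  J+j₁−j₂=1  J−j₁+j₂=1  j₁+j₂+J+1=3
(j₁±m₁, j₂±m₂, J±M) = (0,1,1,0,1,1)
P² = 1/2
sum k=0..0:
  [0] +1/1 = 1
S = 1
C² = P²·S² = 1/2 ; C = +0.707107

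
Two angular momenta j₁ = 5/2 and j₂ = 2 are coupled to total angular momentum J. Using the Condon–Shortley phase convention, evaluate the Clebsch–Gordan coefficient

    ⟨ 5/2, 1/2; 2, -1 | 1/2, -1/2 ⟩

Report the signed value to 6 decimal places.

−√(2/15) ≈ -0.365148

j₁+j₂−J=4  J+j₁−j₂=1  J−j₁+j₂=0  j₁+j₂+J+1=6
(j₁±m₁, j₂±m₂, J±M) = (3,2,1,3,0,1)
P² = 24/5
sum k=1..1:
  [1] −1/6 = -1/6
S = -1/6
C² = P²·S² = 2/15 ; C = -0.365148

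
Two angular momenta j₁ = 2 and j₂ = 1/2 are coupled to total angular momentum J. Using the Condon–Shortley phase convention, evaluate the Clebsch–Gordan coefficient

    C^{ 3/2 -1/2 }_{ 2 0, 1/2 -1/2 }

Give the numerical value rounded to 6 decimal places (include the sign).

√[4·1!3!0!/5! · 2!2!0!1!1!2!] = √(8/5)
  +(−1)^0/∏(0,1,2,0,1,0)! = 1/2  (running 1/2)
⟨..|..⟩ = √(8/5)·(1/2) = +0.632456

+√(2/5) = +0.632456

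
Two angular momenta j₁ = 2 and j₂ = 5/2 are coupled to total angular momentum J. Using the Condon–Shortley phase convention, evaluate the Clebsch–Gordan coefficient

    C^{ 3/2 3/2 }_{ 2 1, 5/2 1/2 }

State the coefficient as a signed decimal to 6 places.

j₁+j₂−J=3  J+j₁−j₂=1  J−j₁+j₂=2  j₁+j₂+J+1=7
(j₁±m₁, j₂±m₂, J±M) = (3,1,3,2,3,0)
P² = 144/35
sum k=1..1:
  [1] −1/4 = -1/4
S = -1/4
C² = P²·S² = 9/35 ; C = -0.507093

−√(9/35) = -0.507093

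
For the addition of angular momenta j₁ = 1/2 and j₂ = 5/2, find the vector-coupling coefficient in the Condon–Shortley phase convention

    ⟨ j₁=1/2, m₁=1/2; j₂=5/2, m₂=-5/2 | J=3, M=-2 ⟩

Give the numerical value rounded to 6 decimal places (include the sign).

+0.408248  (= +√(1/6))

triangle: 0!·1!·5!/7! = 120/5040
(j±m)!: 1!·0!·0!·5!·1!·5! = 14400
prefactor² = (2J+1)·Δ·N² = 2400
  k=0: +1/(0!·0!·0!·0!·1!·5!) = 1/120
Σ = 1/120  ⇒  CG² = 2400·1/120² = 1/6
CG = +√(1/6) = +0.408248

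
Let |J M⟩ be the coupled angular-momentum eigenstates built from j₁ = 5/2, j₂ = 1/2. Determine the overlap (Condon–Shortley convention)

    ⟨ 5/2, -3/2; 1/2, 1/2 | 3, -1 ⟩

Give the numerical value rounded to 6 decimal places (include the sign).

+0.577350

j₁+j₂−J=0  J+j₁−j₂=5  J−j₁+j₂=1  j₁+j₂+J+1=7
(j₁±m₁, j₂±m₂, J±M) = (1,4,1,0,2,4)
P² = 192
sum k=0..0:
  [0] +1/24 = 1/24
S = 1/24
C² = P²·S² = 1/3 ; C = +0.577350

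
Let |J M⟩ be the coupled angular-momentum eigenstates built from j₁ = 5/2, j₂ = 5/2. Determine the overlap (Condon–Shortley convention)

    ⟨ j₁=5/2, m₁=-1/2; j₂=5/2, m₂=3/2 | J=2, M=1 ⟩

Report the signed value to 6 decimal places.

+√(1/7) = +0.377964

j₁+j₂−J=3  J+j₁−j₂=2  J−j₁+j₂=2  j₁+j₂+J+1=8
(j₁±m₁, j₂±m₂, J±M) = (2,3,4,1,3,1)
P² = 36/7
sum k=2..3:
  [2] +1/4 = 1/4
  [3] −1/12 = -1/12
S = 1/6
C² = P²·S² = 1/7 ; C = +0.377964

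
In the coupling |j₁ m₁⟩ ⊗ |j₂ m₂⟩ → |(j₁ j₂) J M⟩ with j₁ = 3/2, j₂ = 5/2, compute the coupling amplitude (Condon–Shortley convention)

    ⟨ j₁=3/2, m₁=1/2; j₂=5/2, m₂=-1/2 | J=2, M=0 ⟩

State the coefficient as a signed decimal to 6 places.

√[5·2!1!3!/7! · 2!1!2!3!2!2!] = √(8/7)
  +(−1)^0/∏(0,2,1,2,0,1)! = 1/4  (running 1/4)
  +(−1)^1/∏(1,1,0,1,1,2)! = -1/2  (running -1/4)
⟨..|..⟩ = √(8/7)·(-1/4) = -0.267261

−√(1/14) ≈ -0.267261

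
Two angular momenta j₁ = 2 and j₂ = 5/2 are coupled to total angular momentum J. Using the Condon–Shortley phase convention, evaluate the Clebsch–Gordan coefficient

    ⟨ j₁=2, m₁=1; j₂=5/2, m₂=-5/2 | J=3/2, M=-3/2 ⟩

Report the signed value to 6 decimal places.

+√(2/7) = +0.534522

√[4·3!1!2!/7! · 3!1!0!5!0!3!] = √(288/7)
  +(−1)^0/∏(0,3,1,0,0,2)! = 1/12  (running 1/12)
⟨..|..⟩ = √(288/7)·(1/12) = +0.534522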